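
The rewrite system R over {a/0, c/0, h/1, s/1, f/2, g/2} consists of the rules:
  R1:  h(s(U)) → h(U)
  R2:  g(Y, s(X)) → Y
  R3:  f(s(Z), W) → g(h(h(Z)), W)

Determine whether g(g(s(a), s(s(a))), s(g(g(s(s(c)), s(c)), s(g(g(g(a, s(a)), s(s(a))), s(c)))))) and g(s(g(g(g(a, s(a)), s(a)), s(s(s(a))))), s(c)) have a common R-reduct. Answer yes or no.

Reduce t₁ = g(g(s(a), s(s(a))), s(g(g(s(s(c)), s(c)), s(g(g(g(a, s(a)), s(s(a))), s(c)))))):
1. g(g(s(a), s(s(a))), s(g(g(s(s(c)), s(c)), s(g(g(g(a, s(a)), s(s(a))), s(c))))))  →  g(s(a), s(s(a)))   [R2 at ε]
2. g(s(a), s(s(a)))  →  s(a)   [R2 at ε]

Reduce t₂ = g(s(g(g(g(a, s(a)), s(a)), s(s(s(a))))), s(c)):
1. g(s(g(g(g(a, s(a)), s(a)), s(s(s(a))))), s(c))  →  s(g(g(g(a, s(a)), s(a)), s(s(s(a)))))   [R2 at ε]
2. s(g(g(g(a, s(a)), s(a)), s(s(s(a)))))  →  s(g(g(a, s(a)), s(a)))   [R2 at 1]
3. s(g(g(a, s(a)), s(a)))  →  s(g(a, s(a)))   [R2 at 1]
4. s(g(a, s(a)))  →  s(a)   [R2 at 1]

yes — NF(t₁) = s(a), NF(t₂) = s(a)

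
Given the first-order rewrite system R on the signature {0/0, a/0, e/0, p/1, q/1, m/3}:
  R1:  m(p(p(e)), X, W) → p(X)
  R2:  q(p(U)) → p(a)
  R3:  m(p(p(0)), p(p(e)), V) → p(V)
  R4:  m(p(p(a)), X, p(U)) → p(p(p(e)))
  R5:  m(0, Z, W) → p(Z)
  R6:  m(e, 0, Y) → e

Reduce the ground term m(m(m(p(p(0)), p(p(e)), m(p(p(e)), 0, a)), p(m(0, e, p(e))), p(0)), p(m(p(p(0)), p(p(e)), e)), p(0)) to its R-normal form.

1. m(m(m(p(p(0)), p(p(e)), m(p(p(e)), 0, a)), p(m(0, e, p(e))), p(0)), p(m(p(p(0)), p(p(e)), e)), p(0))  →  m(m(p(m(p(p(e)), 0, a)), p(m(0, e, p(e))), p(0)), p(m(p(p(0)), p(p(e)), e)), p(0))   [R3 at 1.1]
2. m(m(p(m(p(p(e)), 0, a)), p(m(0, e, p(e))), p(0)), p(m(p(p(0)), p(p(e)), e)), p(0))  →  m(m(p(p(0)), p(m(0, e, p(e))), p(0)), p(m(p(p(0)), p(p(e)), e)), p(0))   [R1 at 1.1.1]
3. m(m(p(p(0)), p(m(0, e, p(e))), p(0)), p(m(p(p(0)), p(p(e)), e)), p(0))  →  m(m(p(p(0)), p(p(e)), p(0)), p(m(p(p(0)), p(p(e)), e)), p(0))   [R5 at 1.2.1]
4. m(m(p(p(0)), p(p(e)), p(0)), p(m(p(p(0)), p(p(e)), e)), p(0))  →  m(p(p(0)), p(m(p(p(0)), p(p(e)), e)), p(0))   [R3 at 1]
5. m(p(p(0)), p(m(p(p(0)), p(p(e)), e)), p(0))  →  m(p(p(0)), p(p(e)), p(0))   [R3 at 2.1]
6. m(p(p(0)), p(p(e)), p(0))  →  p(p(0))   [R3 at ε]

p(p(0))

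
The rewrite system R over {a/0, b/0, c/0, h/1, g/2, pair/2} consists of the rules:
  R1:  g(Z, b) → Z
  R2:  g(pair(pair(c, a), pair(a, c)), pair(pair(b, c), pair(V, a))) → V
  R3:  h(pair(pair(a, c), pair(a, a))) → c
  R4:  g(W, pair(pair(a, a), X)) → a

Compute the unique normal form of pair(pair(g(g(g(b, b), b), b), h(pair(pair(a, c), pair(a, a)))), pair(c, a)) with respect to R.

pair(pair(b, c), pair(c, a))

1. pair(pair(g(g(g(b, b), b), b), h(pair(pair(a, c), pair(a, a)))), pair(c, a))  →  pair(pair(g(g(b, b), b), h(pair(pair(a, c), pair(a, a)))), pair(c, a))   [R1 at 1.1]
2. pair(pair(g(g(b, b), b), h(pair(pair(a, c), pair(a, a)))), pair(c, a))  →  pair(pair(g(b, b), h(pair(pair(a, c), pair(a, a)))), pair(c, a))   [R1 at 1.1]
3. pair(pair(g(b, b), h(pair(pair(a, c), pair(a, a)))), pair(c, a))  →  pair(pair(b, h(pair(pair(a, c), pair(a, a)))), pair(c, a))   [R1 at 1.1]
4. pair(pair(b, h(pair(pair(a, c), pair(a, a)))), pair(c, a))  →  pair(pair(b, c), pair(c, a))   [R3 at 1.2]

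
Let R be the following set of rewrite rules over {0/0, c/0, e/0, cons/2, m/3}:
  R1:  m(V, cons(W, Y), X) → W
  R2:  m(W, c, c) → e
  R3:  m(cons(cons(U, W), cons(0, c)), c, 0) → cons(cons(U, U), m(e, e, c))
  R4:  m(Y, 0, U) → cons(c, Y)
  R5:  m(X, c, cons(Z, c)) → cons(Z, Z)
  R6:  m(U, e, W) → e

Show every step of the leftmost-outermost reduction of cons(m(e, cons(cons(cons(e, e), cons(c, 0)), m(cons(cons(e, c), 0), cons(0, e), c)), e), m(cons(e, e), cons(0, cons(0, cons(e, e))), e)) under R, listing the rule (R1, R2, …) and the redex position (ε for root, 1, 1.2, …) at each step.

1. cons(m(e, cons(cons(cons(e, e), cons(c, 0)), m(cons(cons(e, c), 0), cons(0, e), c)), e), m(cons(e, e), cons(0, cons(0, cons(e, e))), e))  →  cons(cons(cons(e, e), cons(c, 0)), m(cons(e, e), cons(0, cons(0, cons(e, e))), e))   [R1 at 1]
2. cons(cons(cons(e, e), cons(c, 0)), m(cons(e, e), cons(0, cons(0, cons(e, e))), e))  →  cons(cons(cons(e, e), cons(c, 0)), 0)   [R1 at 2]

cons(cons(cons(e, e), cons(c, 0)), 0)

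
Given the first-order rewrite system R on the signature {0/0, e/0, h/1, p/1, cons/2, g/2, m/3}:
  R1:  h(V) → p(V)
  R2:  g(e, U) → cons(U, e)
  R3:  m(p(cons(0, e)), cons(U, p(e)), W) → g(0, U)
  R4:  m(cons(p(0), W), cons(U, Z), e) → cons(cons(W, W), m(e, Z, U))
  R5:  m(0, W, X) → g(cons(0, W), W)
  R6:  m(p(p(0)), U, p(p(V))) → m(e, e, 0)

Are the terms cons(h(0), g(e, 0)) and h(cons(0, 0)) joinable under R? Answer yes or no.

Reduce t₁ = cons(h(0), g(e, 0)):
1. cons(h(0), g(e, 0))  →  cons(p(0), g(e, 0))   [R1 at 1]
2. cons(p(0), g(e, 0))  →  cons(p(0), cons(0, e))   [R2 at 2]

Reduce t₂ = h(cons(0, 0)):
1. h(cons(0, 0))  →  p(cons(0, 0))   [R1 at ε]

no — NF(t₁) = cons(p(0), cons(0, e)), NF(t₂) = p(cons(0, 0))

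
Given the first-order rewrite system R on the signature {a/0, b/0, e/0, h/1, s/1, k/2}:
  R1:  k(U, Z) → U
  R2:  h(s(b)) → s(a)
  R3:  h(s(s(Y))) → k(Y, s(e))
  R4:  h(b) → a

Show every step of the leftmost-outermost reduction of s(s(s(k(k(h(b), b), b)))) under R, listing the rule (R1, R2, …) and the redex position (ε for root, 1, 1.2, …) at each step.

s(s(s(a)))

1. s(s(s(k(k(h(b), b), b))))  →  s(s(s(k(h(b), b))))   [R1 at 1.1.1]
2. s(s(s(k(h(b), b))))  →  s(s(s(h(b))))   [R1 at 1.1.1]
3. s(s(s(h(b))))  →  s(s(s(a)))   [R4 at 1.1.1]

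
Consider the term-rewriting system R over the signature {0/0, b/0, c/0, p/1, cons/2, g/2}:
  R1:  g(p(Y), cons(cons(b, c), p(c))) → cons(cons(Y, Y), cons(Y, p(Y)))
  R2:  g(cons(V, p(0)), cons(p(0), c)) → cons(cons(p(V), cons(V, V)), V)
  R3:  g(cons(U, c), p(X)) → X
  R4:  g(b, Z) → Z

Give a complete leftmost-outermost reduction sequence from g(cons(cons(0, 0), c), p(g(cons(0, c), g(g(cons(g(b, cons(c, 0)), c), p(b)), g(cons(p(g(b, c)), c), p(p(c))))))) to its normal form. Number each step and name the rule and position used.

c

1. g(cons(cons(0, 0), c), p(g(cons(0, c), g(g(cons(g(b, cons(c, 0)), c), p(b)), g(cons(p(g(b, c)), c), p(p(c)))))))  →  g(cons(0, c), g(g(cons(g(b, cons(c, 0)), c), p(b)), g(cons(p(g(b, c)), c), p(p(c)))))   [R3 at ε]
2. g(cons(0, c), g(g(cons(g(b, cons(c, 0)), c), p(b)), g(cons(p(g(b, c)), c), p(p(c)))))  →  g(cons(0, c), g(b, g(cons(p(g(b, c)), c), p(p(c)))))   [R3 at 2.1]
3. g(cons(0, c), g(b, g(cons(p(g(b, c)), c), p(p(c)))))  →  g(cons(0, c), g(cons(p(g(b, c)), c), p(p(c))))   [R4 at 2]
4. g(cons(0, c), g(cons(p(g(b, c)), c), p(p(c))))  →  g(cons(0, c), p(c))   [R3 at 2]
5. g(cons(0, c), p(c))  →  c   [R3 at ε]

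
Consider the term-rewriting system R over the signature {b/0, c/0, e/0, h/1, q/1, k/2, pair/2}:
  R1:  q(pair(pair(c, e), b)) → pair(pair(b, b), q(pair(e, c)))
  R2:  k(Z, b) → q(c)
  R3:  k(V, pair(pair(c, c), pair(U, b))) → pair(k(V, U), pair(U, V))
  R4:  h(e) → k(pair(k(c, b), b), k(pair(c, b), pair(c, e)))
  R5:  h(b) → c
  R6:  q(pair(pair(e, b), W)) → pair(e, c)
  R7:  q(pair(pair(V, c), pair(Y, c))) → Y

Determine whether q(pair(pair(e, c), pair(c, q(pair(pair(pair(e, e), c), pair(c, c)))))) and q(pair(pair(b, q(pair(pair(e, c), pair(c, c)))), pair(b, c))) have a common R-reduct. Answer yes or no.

Reduce t₁ = q(pair(pair(e, c), pair(c, q(pair(pair(pair(e, e), c), pair(c, c)))))):
1. q(pair(pair(e, c), pair(c, q(pair(pair(pair(e, e), c), pair(c, c))))))  →  q(pair(pair(e, c), pair(c, c)))   [R7 at 1.2.2]
2. q(pair(pair(e, c), pair(c, c)))  →  c   [R7 at ε]

Reduce t₂ = q(pair(pair(b, q(pair(pair(e, c), pair(c, c)))), pair(b, c))):
1. q(pair(pair(b, q(pair(pair(e, c), pair(c, c)))), pair(b, c)))  →  q(pair(pair(b, c), pair(b, c)))   [R7 at 1.1.2]
2. q(pair(pair(b, c), pair(b, c)))  →  b   [R7 at ε]

no — NF(t₁) = c, NF(t₂) = b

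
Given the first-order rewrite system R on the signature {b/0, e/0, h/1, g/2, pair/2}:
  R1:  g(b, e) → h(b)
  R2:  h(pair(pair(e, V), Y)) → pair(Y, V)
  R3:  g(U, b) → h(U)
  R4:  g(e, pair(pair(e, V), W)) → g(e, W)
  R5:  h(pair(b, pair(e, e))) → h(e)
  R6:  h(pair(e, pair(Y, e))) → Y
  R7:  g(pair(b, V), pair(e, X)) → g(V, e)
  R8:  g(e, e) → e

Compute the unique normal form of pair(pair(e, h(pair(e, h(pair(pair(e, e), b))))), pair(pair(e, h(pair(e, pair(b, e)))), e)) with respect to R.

1. pair(pair(e, h(pair(e, h(pair(pair(e, e), b))))), pair(pair(e, h(pair(e, pair(b, e)))), e))  →  pair(pair(e, h(pair(e, pair(b, e)))), pair(pair(e, h(pair(e, pair(b, e)))), e))   [R2 at 1.2.1.2]
2. pair(pair(e, h(pair(e, pair(b, e)))), pair(pair(e, h(pair(e, pair(b, e)))), e))  →  pair(pair(e, b), pair(pair(e, h(pair(e, pair(b, e)))), e))   [R6 at 1.2]
3. pair(pair(e, b), pair(pair(e, h(pair(e, pair(b, e)))), e))  →  pair(pair(e, b), pair(pair(e, b), e))   [R6 at 2.1.2]

pair(pair(e, b), pair(pair(e, b), e))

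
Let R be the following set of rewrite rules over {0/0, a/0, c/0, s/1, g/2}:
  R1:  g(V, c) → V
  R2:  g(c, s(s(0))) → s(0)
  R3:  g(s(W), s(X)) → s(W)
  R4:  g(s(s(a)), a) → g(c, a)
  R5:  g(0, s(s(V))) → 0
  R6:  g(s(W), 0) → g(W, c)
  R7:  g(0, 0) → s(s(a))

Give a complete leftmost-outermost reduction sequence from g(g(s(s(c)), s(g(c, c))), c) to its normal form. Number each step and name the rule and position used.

s(s(c))

1. g(g(s(s(c)), s(g(c, c))), c)  →  g(s(s(c)), s(g(c, c)))   [R1 at ε]
2. g(s(s(c)), s(g(c, c)))  →  s(s(c))   [R3 at ε]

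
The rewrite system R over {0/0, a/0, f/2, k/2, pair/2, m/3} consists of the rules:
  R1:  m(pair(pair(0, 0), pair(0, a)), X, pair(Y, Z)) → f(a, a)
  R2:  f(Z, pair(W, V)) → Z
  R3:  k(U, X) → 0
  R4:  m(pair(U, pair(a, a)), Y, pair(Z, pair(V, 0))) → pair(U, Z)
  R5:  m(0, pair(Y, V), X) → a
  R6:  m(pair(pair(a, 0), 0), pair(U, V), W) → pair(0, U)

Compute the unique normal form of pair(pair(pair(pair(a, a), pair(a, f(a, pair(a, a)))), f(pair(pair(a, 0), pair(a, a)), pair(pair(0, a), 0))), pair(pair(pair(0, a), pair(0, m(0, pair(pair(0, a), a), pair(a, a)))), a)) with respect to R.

pair(pair(pair(pair(a, a), pair(a, a)), pair(pair(a, 0), pair(a, a))), pair(pair(pair(0, a), pair(0, a)), a))

1. pair(pair(pair(pair(a, a), pair(a, f(a, pair(a, a)))), f(pair(pair(a, 0), pair(a, a)), pair(pair(0, a), 0))), pair(pair(pair(0, a), pair(0, m(0, pair(pair(0, a), a), pair(a, a)))), a))  →  pair(pair(pair(pair(a, a), pair(a, a)), f(pair(pair(a, 0), pair(a, a)), pair(pair(0, a), 0))), pair(pair(pair(0, a), pair(0, m(0, pair(pair(0, a), a), pair(a, a)))), a))   [R2 at 1.1.2.2]
2. pair(pair(pair(pair(a, a), pair(a, a)), f(pair(pair(a, 0), pair(a, a)), pair(pair(0, a), 0))), pair(pair(pair(0, a), pair(0, m(0, pair(pair(0, a), a), pair(a, a)))), a))  →  pair(pair(pair(pair(a, a), pair(a, a)), pair(pair(a, 0), pair(a, a))), pair(pair(pair(0, a), pair(0, m(0, pair(pair(0, a), a), pair(a, a)))), a))   [R2 at 1.2]
3. pair(pair(pair(pair(a, a), pair(a, a)), pair(pair(a, 0), pair(a, a))), pair(pair(pair(0, a), pair(0, m(0, pair(pair(0, a), a), pair(a, a)))), a))  →  pair(pair(pair(pair(a, a), pair(a, a)), pair(pair(a, 0), pair(a, a))), pair(pair(pair(0, a), pair(0, a)), a))   [R5 at 2.1.2.2]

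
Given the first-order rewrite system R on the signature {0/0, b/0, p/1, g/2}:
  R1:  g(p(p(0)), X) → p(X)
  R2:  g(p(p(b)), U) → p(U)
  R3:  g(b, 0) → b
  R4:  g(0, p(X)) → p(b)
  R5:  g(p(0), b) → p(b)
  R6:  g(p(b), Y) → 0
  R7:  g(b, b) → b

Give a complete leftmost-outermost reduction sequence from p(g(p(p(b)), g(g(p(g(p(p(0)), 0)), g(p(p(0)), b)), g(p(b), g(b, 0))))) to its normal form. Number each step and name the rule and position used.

p(p(p(0)))

1. p(g(p(p(b)), g(g(p(g(p(p(0)), 0)), g(p(p(0)), b)), g(p(b), g(b, 0)))))  →  p(p(g(g(p(g(p(p(0)), 0)), g(p(p(0)), b)), g(p(b), g(b, 0)))))   [R2 at 1]
2. p(p(g(g(p(g(p(p(0)), 0)), g(p(p(0)), b)), g(p(b), g(b, 0)))))  →  p(p(g(g(p(p(0)), g(p(p(0)), b)), g(p(b), g(b, 0)))))   [R1 at 1.1.1.1.1]
3. p(p(g(g(p(p(0)), g(p(p(0)), b)), g(p(b), g(b, 0)))))  →  p(p(g(p(g(p(p(0)), b)), g(p(b), g(b, 0)))))   [R1 at 1.1.1]
4. p(p(g(p(g(p(p(0)), b)), g(p(b), g(b, 0)))))  →  p(p(g(p(p(b)), g(p(b), g(b, 0)))))   [R1 at 1.1.1.1]
5. p(p(g(p(p(b)), g(p(b), g(b, 0)))))  →  p(p(p(g(p(b), g(b, 0)))))   [R2 at 1.1]
6. p(p(p(g(p(b), g(b, 0)))))  →  p(p(p(0)))   [R6 at 1.1.1]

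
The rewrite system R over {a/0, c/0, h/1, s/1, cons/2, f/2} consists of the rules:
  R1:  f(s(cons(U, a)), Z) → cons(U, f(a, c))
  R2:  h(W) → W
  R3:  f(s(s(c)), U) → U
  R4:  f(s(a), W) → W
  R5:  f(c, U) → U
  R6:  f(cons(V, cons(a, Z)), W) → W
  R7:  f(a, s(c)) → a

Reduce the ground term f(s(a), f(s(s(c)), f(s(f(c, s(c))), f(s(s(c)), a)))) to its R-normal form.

1. f(s(a), f(s(s(c)), f(s(f(c, s(c))), f(s(s(c)), a))))  →  f(s(s(c)), f(s(f(c, s(c))), f(s(s(c)), a)))   [R4 at ε]
2. f(s(s(c)), f(s(f(c, s(c))), f(s(s(c)), a)))  →  f(s(f(c, s(c))), f(s(s(c)), a))   [R3 at ε]
3. f(s(f(c, s(c))), f(s(s(c)), a))  →  f(s(s(c)), f(s(s(c)), a))   [R5 at 1.1]
4. f(s(s(c)), f(s(s(c)), a))  →  f(s(s(c)), a)   [R3 at ε]
5. f(s(s(c)), a)  →  a   [R3 at ε]

a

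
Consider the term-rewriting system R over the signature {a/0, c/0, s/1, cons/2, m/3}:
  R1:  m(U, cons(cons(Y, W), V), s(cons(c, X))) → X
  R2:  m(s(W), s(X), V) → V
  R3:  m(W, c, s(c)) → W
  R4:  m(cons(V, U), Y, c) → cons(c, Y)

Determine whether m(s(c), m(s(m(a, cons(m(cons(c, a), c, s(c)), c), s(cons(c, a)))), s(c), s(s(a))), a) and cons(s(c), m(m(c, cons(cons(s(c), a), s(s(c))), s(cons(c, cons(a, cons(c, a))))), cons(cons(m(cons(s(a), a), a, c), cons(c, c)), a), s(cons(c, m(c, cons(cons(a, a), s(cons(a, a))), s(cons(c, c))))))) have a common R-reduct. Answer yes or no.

no — NF(t₁) = a, NF(t₂) = cons(s(c), c)

Reduce t₁ = m(s(c), m(s(m(a, cons(m(cons(c, a), c, s(c)), c), s(cons(c, a)))), s(c), s(s(a))), a):
1. m(s(c), m(s(m(a, cons(m(cons(c, a), c, s(c)), c), s(cons(c, a)))), s(c), s(s(a))), a)  →  m(s(c), s(s(a)), a)   [R2 at 2]
2. m(s(c), s(s(a)), a)  →  a   [R2 at ε]

Reduce t₂ = cons(s(c), m(m(c, cons(cons(s(c), a), s(s(c))), s(cons(c, cons(a, cons(c, a))))), cons(cons(m(cons(s(a), a), a, c), cons(c, c)), a), s(cons(c, m(c, cons(cons(a, a), s(cons(a, a))), s(cons(c, c))))))):
1. cons(s(c), m(m(c, cons(cons(s(c), a), s(s(c))), s(cons(c, cons(a, cons(c, a))))), cons(cons(m(cons(s(a), a), a, c), cons(c, c)), a), s(cons(c, m(c, cons(cons(a, a), s(cons(a, a))), s(cons(c, c)))))))  →  cons(s(c), m(c, cons(cons(a, a), s(cons(a, a))), s(cons(c, c))))   [R1 at 2]
2. cons(s(c), m(c, cons(cons(a, a), s(cons(a, a))), s(cons(c, c))))  →  cons(s(c), c)   [R1 at 2]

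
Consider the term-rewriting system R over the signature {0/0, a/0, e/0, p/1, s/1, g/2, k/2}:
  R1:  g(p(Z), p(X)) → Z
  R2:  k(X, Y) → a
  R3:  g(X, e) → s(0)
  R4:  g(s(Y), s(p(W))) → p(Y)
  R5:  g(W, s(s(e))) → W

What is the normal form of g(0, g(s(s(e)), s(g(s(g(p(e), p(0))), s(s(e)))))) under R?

1. g(0, g(s(s(e)), s(g(s(g(p(e), p(0))), s(s(e))))))  →  g(0, g(s(s(e)), s(s(g(p(e), p(0))))))   [R5 at 2.2.1]
2. g(0, g(s(s(e)), s(s(g(p(e), p(0))))))  →  g(0, g(s(s(e)), s(s(e))))   [R1 at 2.2.1.1]
3. g(0, g(s(s(e)), s(s(e))))  →  g(0, s(s(e)))   [R5 at 2]
4. g(0, s(s(e)))  →  0   [R5 at ε]

0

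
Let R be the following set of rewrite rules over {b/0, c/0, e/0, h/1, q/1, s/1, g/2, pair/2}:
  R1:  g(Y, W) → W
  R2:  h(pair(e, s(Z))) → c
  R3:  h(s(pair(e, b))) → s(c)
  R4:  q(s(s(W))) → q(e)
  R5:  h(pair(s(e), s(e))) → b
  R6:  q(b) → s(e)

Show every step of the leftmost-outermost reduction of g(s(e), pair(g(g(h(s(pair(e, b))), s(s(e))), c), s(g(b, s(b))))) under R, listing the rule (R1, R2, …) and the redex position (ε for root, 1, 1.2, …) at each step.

pair(c, s(s(b)))

1. g(s(e), pair(g(g(h(s(pair(e, b))), s(s(e))), c), s(g(b, s(b)))))  →  pair(g(g(h(s(pair(e, b))), s(s(e))), c), s(g(b, s(b))))   [R1 at ε]
2. pair(g(g(h(s(pair(e, b))), s(s(e))), c), s(g(b, s(b))))  →  pair(c, s(g(b, s(b))))   [R1 at 1]
3. pair(c, s(g(b, s(b))))  →  pair(c, s(s(b)))   [R1 at 2.1]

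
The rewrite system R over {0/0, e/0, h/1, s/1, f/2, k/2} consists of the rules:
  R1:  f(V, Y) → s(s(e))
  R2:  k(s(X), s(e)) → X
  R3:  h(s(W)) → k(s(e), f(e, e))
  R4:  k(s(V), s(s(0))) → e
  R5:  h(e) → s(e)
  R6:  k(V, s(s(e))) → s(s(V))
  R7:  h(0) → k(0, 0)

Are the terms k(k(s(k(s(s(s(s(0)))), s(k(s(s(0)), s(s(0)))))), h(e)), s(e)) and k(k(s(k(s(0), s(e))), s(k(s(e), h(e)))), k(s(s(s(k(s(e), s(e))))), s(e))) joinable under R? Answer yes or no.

yes — NF(t₁) = s(s(0)), NF(t₂) = s(s(0))

Reduce t₁ = k(k(s(k(s(s(s(s(0)))), s(k(s(s(0)), s(s(0)))))), h(e)), s(e)):
1. k(k(s(k(s(s(s(s(0)))), s(k(s(s(0)), s(s(0)))))), h(e)), s(e))  →  k(k(s(k(s(s(s(s(0)))), s(e))), h(e)), s(e))   [R4 at 1.1.1.2.1]
2. k(k(s(k(s(s(s(s(0)))), s(e))), h(e)), s(e))  →  k(k(s(s(s(s(0)))), h(e)), s(e))   [R2 at 1.1.1]
3. k(k(s(s(s(s(0)))), h(e)), s(e))  →  k(k(s(s(s(s(0)))), s(e)), s(e))   [R5 at 1.2]
4. k(k(s(s(s(s(0)))), s(e)), s(e))  →  k(s(s(s(0))), s(e))   [R2 at 1]
5. k(s(s(s(0))), s(e))  →  s(s(0))   [R2 at ε]

Reduce t₂ = k(k(s(k(s(0), s(e))), s(k(s(e), h(e)))), k(s(s(s(k(s(e), s(e))))), s(e))):
1. k(k(s(k(s(0), s(e))), s(k(s(e), h(e)))), k(s(s(s(k(s(e), s(e))))), s(e)))  →  k(k(s(0), s(k(s(e), h(e)))), k(s(s(s(k(s(e), s(e))))), s(e)))   [R2 at 1.1.1]
2. k(k(s(0), s(k(s(e), h(e)))), k(s(s(s(k(s(e), s(e))))), s(e)))  →  k(k(s(0), s(k(s(e), s(e)))), k(s(s(s(k(s(e), s(e))))), s(e)))   [R5 at 1.2.1.2]
3. k(k(s(0), s(k(s(e), s(e)))), k(s(s(s(k(s(e), s(e))))), s(e)))  →  k(k(s(0), s(e)), k(s(s(s(k(s(e), s(e))))), s(e)))   [R2 at 1.2.1]
4. k(k(s(0), s(e)), k(s(s(s(k(s(e), s(e))))), s(e)))  →  k(0, k(s(s(s(k(s(e), s(e))))), s(e)))   [R2 at 1]
5. k(0, k(s(s(s(k(s(e), s(e))))), s(e)))  →  k(0, s(s(k(s(e), s(e)))))   [R2 at 2]
6. k(0, s(s(k(s(e), s(e)))))  →  k(0, s(s(e)))   [R2 at 2.1.1]
7. k(0, s(s(e)))  →  s(s(0))   [R6 at ε]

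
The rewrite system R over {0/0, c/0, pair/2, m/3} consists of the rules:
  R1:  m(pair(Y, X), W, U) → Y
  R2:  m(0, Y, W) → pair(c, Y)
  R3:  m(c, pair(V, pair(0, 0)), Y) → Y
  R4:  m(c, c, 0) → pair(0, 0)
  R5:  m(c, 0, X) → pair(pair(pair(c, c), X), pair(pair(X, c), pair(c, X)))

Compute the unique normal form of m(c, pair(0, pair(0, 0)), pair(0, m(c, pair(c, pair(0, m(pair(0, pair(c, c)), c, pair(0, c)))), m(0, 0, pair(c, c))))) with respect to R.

pair(0, pair(c, 0))

1. m(c, pair(0, pair(0, 0)), pair(0, m(c, pair(c, pair(0, m(pair(0, pair(c, c)), c, pair(0, c)))), m(0, 0, pair(c, c)))))  →  pair(0, m(c, pair(c, pair(0, m(pair(0, pair(c, c)), c, pair(0, c)))), m(0, 0, pair(c, c))))   [R3 at ε]
2. pair(0, m(c, pair(c, pair(0, m(pair(0, pair(c, c)), c, pair(0, c)))), m(0, 0, pair(c, c))))  →  pair(0, m(c, pair(c, pair(0, 0)), m(0, 0, pair(c, c))))   [R1 at 2.2.2.2]
3. pair(0, m(c, pair(c, pair(0, 0)), m(0, 0, pair(c, c))))  →  pair(0, m(0, 0, pair(c, c)))   [R3 at 2]
4. pair(0, m(0, 0, pair(c, c)))  →  pair(0, pair(c, 0))   [R2 at 2]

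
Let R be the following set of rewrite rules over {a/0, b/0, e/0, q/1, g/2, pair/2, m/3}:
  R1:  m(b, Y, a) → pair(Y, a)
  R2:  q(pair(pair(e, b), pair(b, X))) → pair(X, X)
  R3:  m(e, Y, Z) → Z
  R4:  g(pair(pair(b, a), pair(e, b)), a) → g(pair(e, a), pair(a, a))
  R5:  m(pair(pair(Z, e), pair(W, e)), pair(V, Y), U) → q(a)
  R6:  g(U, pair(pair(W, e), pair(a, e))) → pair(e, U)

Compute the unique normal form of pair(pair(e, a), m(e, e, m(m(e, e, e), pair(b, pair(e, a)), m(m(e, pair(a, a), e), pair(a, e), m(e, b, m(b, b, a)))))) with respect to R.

pair(pair(e, a), pair(b, a))

1. pair(pair(e, a), m(e, e, m(m(e, e, e), pair(b, pair(e, a)), m(m(e, pair(a, a), e), pair(a, e), m(e, b, m(b, b, a))))))  →  pair(pair(e, a), m(m(e, e, e), pair(b, pair(e, a)), m(m(e, pair(a, a), e), pair(a, e), m(e, b, m(b, b, a)))))   [R3 at 2]
2. pair(pair(e, a), m(m(e, e, e), pair(b, pair(e, a)), m(m(e, pair(a, a), e), pair(a, e), m(e, b, m(b, b, a)))))  →  pair(pair(e, a), m(e, pair(b, pair(e, a)), m(m(e, pair(a, a), e), pair(a, e), m(e, b, m(b, b, a)))))   [R3 at 2.1]
3. pair(pair(e, a), m(e, pair(b, pair(e, a)), m(m(e, pair(a, a), e), pair(a, e), m(e, b, m(b, b, a)))))  →  pair(pair(e, a), m(m(e, pair(a, a), e), pair(a, e), m(e, b, m(b, b, a))))   [R3 at 2]
4. pair(pair(e, a), m(m(e, pair(a, a), e), pair(a, e), m(e, b, m(b, b, a))))  →  pair(pair(e, a), m(e, pair(a, e), m(e, b, m(b, b, a))))   [R3 at 2.1]
5. pair(pair(e, a), m(e, pair(a, e), m(e, b, m(b, b, a))))  →  pair(pair(e, a), m(e, b, m(b, b, a)))   [R3 at 2]
6. pair(pair(e, a), m(e, b, m(b, b, a)))  →  pair(pair(e, a), m(b, b, a))   [R3 at 2]
7. pair(pair(e, a), m(b, b, a))  →  pair(pair(e, a), pair(b, a))   [R1 at 2]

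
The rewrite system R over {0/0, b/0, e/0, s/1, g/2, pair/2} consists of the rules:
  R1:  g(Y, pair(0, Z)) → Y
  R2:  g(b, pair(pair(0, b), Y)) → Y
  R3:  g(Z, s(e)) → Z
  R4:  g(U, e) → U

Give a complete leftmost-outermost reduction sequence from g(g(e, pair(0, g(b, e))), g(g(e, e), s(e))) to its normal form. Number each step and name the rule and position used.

1. g(g(e, pair(0, g(b, e))), g(g(e, e), s(e)))  →  g(e, g(g(e, e), s(e)))   [R1 at 1]
2. g(e, g(g(e, e), s(e)))  →  g(e, g(e, e))   [R3 at 2]
3. g(e, g(e, e))  →  g(e, e)   [R4 at 2]
4. g(e, e)  →  e   [R4 at ε]

e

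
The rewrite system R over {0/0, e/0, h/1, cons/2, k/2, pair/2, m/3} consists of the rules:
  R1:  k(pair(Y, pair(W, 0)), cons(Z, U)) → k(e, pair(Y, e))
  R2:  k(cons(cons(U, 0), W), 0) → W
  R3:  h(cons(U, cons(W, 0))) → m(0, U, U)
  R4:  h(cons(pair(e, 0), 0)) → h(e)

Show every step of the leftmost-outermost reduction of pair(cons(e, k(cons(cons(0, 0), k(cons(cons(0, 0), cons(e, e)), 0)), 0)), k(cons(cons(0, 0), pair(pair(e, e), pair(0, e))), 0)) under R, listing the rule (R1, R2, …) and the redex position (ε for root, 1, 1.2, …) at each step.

pair(cons(e, cons(e, e)), pair(pair(e, e), pair(0, e)))

1. pair(cons(e, k(cons(cons(0, 0), k(cons(cons(0, 0), cons(e, e)), 0)), 0)), k(cons(cons(0, 0), pair(pair(e, e), pair(0, e))), 0))  →  pair(cons(e, k(cons(cons(0, 0), cons(e, e)), 0)), k(cons(cons(0, 0), pair(pair(e, e), pair(0, e))), 0))   [R2 at 1.2]
2. pair(cons(e, k(cons(cons(0, 0), cons(e, e)), 0)), k(cons(cons(0, 0), pair(pair(e, e), pair(0, e))), 0))  →  pair(cons(e, cons(e, e)), k(cons(cons(0, 0), pair(pair(e, e), pair(0, e))), 0))   [R2 at 1.2]
3. pair(cons(e, cons(e, e)), k(cons(cons(0, 0), pair(pair(e, e), pair(0, e))), 0))  →  pair(cons(e, cons(e, e)), pair(pair(e, e), pair(0, e)))   [R2 at 2]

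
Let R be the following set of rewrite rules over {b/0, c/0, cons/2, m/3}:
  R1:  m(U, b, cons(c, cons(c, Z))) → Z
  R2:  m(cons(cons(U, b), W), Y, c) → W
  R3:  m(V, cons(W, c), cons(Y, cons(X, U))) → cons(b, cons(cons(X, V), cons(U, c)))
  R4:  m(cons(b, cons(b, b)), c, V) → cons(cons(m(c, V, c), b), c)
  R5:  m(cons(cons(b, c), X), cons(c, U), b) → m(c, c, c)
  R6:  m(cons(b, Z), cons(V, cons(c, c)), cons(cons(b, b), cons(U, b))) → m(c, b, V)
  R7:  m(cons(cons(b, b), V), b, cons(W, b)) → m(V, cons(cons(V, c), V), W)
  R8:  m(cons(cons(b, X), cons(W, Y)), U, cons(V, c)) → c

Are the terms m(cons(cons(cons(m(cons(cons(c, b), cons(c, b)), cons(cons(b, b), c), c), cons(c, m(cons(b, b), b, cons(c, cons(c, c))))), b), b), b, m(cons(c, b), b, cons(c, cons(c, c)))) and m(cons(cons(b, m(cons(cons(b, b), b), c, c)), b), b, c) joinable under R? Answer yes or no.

yes — NF(t₁) = b, NF(t₂) = b

Reduce t₁ = m(cons(cons(cons(m(cons(cons(c, b), cons(c, b)), cons(cons(b, b), c), c), cons(c, m(cons(b, b), b, cons(c, cons(c, c))))), b), b), b, m(cons(c, b), b, cons(c, cons(c, c)))):
1. m(cons(cons(cons(m(cons(cons(c, b), cons(c, b)), cons(cons(b, b), c), c), cons(c, m(cons(b, b), b, cons(c, cons(c, c))))), b), b), b, m(cons(c, b), b, cons(c, cons(c, c))))  →  m(cons(cons(cons(cons(c, b), cons(c, m(cons(b, b), b, cons(c, cons(c, c))))), b), b), b, m(cons(c, b), b, cons(c, cons(c, c))))   [R2 at 1.1.1.1]
2. m(cons(cons(cons(cons(c, b), cons(c, m(cons(b, b), b, cons(c, cons(c, c))))), b), b), b, m(cons(c, b), b, cons(c, cons(c, c))))  →  m(cons(cons(cons(cons(c, b), cons(c, c)), b), b), b, m(cons(c, b), b, cons(c, cons(c, c))))   [R1 at 1.1.1.2.2]
3. m(cons(cons(cons(cons(c, b), cons(c, c)), b), b), b, m(cons(c, b), b, cons(c, cons(c, c))))  →  m(cons(cons(cons(cons(c, b), cons(c, c)), b), b), b, c)   [R1 at 3]
4. m(cons(cons(cons(cons(c, b), cons(c, c)), b), b), b, c)  →  b   [R2 at ε]

Reduce t₂ = m(cons(cons(b, m(cons(cons(b, b), b), c, c)), b), b, c):
1. m(cons(cons(b, m(cons(cons(b, b), b), c, c)), b), b, c)  →  m(cons(cons(b, b), b), b, c)   [R2 at 1.1.2]
2. m(cons(cons(b, b), b), b, c)  →  b   [R2 at ε]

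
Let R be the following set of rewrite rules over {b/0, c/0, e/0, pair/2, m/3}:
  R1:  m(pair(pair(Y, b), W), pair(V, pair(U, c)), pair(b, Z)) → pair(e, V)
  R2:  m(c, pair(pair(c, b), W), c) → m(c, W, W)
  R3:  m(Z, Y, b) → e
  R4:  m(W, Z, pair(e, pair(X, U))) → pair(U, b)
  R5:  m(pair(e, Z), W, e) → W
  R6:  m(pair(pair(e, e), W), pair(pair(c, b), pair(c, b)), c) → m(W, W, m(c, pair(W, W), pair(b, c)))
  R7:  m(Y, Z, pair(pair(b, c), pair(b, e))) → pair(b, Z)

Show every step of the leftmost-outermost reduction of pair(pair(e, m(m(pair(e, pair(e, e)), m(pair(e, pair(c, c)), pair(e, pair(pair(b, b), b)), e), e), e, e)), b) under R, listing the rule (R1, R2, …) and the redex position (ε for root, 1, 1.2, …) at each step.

1. pair(pair(e, m(m(pair(e, pair(e, e)), m(pair(e, pair(c, c)), pair(e, pair(pair(b, b), b)), e), e), e, e)), b)  →  pair(pair(e, m(m(pair(e, pair(c, c)), pair(e, pair(pair(b, b), b)), e), e, e)), b)   [R5 at 1.2.1]
2. pair(pair(e, m(m(pair(e, pair(c, c)), pair(e, pair(pair(b, b), b)), e), e, e)), b)  →  pair(pair(e, m(pair(e, pair(pair(b, b), b)), e, e)), b)   [R5 at 1.2.1]
3. pair(pair(e, m(pair(e, pair(pair(b, b), b)), e, e)), b)  →  pair(pair(e, e), b)   [R5 at 1.2]

pair(pair(e, e), b)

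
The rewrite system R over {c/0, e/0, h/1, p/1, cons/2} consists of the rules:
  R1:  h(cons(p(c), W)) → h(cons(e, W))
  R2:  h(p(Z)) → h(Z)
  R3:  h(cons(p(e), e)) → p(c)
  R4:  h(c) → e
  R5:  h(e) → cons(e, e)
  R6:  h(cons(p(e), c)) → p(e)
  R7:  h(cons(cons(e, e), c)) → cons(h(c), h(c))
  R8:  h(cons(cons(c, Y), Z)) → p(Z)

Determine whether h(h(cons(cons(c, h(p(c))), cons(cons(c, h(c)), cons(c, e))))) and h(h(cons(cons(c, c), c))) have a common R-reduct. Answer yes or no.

no — NF(t₁) = p(cons(c, e)), NF(t₂) = e

Reduce t₁ = h(h(cons(cons(c, h(p(c))), cons(cons(c, h(c)), cons(c, e))))):
1. h(h(cons(cons(c, h(p(c))), cons(cons(c, h(c)), cons(c, e)))))  →  h(p(cons(cons(c, h(c)), cons(c, e))))   [R8 at 1]
2. h(p(cons(cons(c, h(c)), cons(c, e))))  →  h(cons(cons(c, h(c)), cons(c, e)))   [R2 at ε]
3. h(cons(cons(c, h(c)), cons(c, e)))  →  p(cons(c, e))   [R8 at ε]

Reduce t₂ = h(h(cons(cons(c, c), c))):
1. h(h(cons(cons(c, c), c)))  →  h(p(c))   [R8 at 1]
2. h(p(c))  →  h(c)   [R2 at ε]
3. h(c)  →  e   [R4 at ε]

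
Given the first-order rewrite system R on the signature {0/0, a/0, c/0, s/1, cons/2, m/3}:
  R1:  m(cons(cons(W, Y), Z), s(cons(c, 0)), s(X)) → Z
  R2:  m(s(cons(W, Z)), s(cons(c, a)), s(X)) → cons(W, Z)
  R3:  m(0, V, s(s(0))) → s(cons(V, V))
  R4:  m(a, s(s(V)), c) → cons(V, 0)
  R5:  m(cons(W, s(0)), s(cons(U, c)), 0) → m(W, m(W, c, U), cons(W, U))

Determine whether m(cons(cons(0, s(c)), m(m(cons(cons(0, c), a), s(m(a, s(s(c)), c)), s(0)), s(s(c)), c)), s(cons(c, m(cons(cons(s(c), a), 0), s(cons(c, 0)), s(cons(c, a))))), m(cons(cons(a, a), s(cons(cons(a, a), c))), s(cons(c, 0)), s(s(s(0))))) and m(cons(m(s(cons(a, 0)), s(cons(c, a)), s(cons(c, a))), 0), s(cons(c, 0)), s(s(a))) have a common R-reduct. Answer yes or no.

no — NF(t₁) = cons(c, 0), NF(t₂) = 0

Reduce t₁ = m(cons(cons(0, s(c)), m(m(cons(cons(0, c), a), s(m(a, s(s(c)), c)), s(0)), s(s(c)), c)), s(cons(c, m(cons(cons(s(c), a), 0), s(cons(c, 0)), s(cons(c, a))))), m(cons(cons(a, a), s(cons(cons(a, a), c))), s(cons(c, 0)), s(s(s(0))))):
1. m(cons(cons(0, s(c)), m(m(cons(cons(0, c), a), s(m(a, s(s(c)), c)), s(0)), s(s(c)), c)), s(cons(c, m(cons(cons(s(c), a), 0), s(cons(c, 0)), s(cons(c, a))))), m(cons(cons(a, a), s(cons(cons(a, a), c))), s(cons(c, 0)), s(s(s(0)))))  →  m(cons(cons(0, s(c)), m(m(cons(cons(0, c), a), s(cons(c, 0)), s(0)), s(s(c)), c)), s(cons(c, m(cons(cons(s(c), a), 0), s(cons(c, 0)), s(cons(c, a))))), m(cons(cons(a, a), s(cons(cons(a, a), c))), s(cons(c, 0)), s(s(s(0)))))   [R4 at 1.2.1.2.1]
2. m(cons(cons(0, s(c)), m(m(cons(cons(0, c), a), s(cons(c, 0)), s(0)), s(s(c)), c)), s(cons(c, m(cons(cons(s(c), a), 0), s(cons(c, 0)), s(cons(c, a))))), m(cons(cons(a, a), s(cons(cons(a, a), c))), s(cons(c, 0)), s(s(s(0)))))  →  m(cons(cons(0, s(c)), m(a, s(s(c)), c)), s(cons(c, m(cons(cons(s(c), a), 0), s(cons(c, 0)), s(cons(c, a))))), m(cons(cons(a, a), s(cons(cons(a, a), c))), s(cons(c, 0)), s(s(s(0)))))   [R1 at 1.2.1]
3. m(cons(cons(0, s(c)), m(a, s(s(c)), c)), s(cons(c, m(cons(cons(s(c), a), 0), s(cons(c, 0)), s(cons(c, a))))), m(cons(cons(a, a), s(cons(cons(a, a), c))), s(cons(c, 0)), s(s(s(0)))))  →  m(cons(cons(0, s(c)), cons(c, 0)), s(cons(c, m(cons(cons(s(c), a), 0), s(cons(c, 0)), s(cons(c, a))))), m(cons(cons(a, a), s(cons(cons(a, a), c))), s(cons(c, 0)), s(s(s(0)))))   [R4 at 1.2]
4. m(cons(cons(0, s(c)), cons(c, 0)), s(cons(c, m(cons(cons(s(c), a), 0), s(cons(c, 0)), s(cons(c, a))))), m(cons(cons(a, a), s(cons(cons(a, a), c))), s(cons(c, 0)), s(s(s(0)))))  →  m(cons(cons(0, s(c)), cons(c, 0)), s(cons(c, 0)), m(cons(cons(a, a), s(cons(cons(a, a), c))), s(cons(c, 0)), s(s(s(0)))))   [R1 at 2.1.2]
5. m(cons(cons(0, s(c)), cons(c, 0)), s(cons(c, 0)), m(cons(cons(a, a), s(cons(cons(a, a), c))), s(cons(c, 0)), s(s(s(0)))))  →  m(cons(cons(0, s(c)), cons(c, 0)), s(cons(c, 0)), s(cons(cons(a, a), c)))   [R1 at 3]
6. m(cons(cons(0, s(c)), cons(c, 0)), s(cons(c, 0)), s(cons(cons(a, a), c)))  →  cons(c, 0)   [R1 at ε]

Reduce t₂ = m(cons(m(s(cons(a, 0)), s(cons(c, a)), s(cons(c, a))), 0), s(cons(c, 0)), s(s(a))):
1. m(cons(m(s(cons(a, 0)), s(cons(c, a)), s(cons(c, a))), 0), s(cons(c, 0)), s(s(a)))  →  m(cons(cons(a, 0), 0), s(cons(c, 0)), s(s(a)))   [R2 at 1.1]
2. m(cons(cons(a, 0), 0), s(cons(c, 0)), s(s(a)))  →  0   [R1 at ε]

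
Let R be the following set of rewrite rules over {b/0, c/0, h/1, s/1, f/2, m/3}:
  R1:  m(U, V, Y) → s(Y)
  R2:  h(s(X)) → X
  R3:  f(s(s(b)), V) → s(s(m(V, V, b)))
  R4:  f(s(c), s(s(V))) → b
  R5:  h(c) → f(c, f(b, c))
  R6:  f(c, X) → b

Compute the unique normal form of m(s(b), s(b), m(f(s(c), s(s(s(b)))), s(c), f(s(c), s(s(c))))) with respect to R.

s(s(b))

1. m(s(b), s(b), m(f(s(c), s(s(s(b)))), s(c), f(s(c), s(s(c)))))  →  s(m(f(s(c), s(s(s(b)))), s(c), f(s(c), s(s(c)))))   [R1 at ε]
2. s(m(f(s(c), s(s(s(b)))), s(c), f(s(c), s(s(c)))))  →  s(s(f(s(c), s(s(c)))))   [R1 at 1]
3. s(s(f(s(c), s(s(c)))))  →  s(s(b))   [R4 at 1.1]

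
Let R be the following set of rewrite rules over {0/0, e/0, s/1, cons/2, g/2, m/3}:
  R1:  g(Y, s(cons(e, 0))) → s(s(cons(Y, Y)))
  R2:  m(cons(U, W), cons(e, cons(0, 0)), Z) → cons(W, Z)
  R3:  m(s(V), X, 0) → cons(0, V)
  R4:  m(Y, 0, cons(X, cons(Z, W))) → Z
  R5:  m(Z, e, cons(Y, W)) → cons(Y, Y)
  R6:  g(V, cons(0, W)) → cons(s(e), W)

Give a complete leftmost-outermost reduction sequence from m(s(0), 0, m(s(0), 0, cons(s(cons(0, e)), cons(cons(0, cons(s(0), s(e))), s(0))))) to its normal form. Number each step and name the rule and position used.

s(0)

1. m(s(0), 0, m(s(0), 0, cons(s(cons(0, e)), cons(cons(0, cons(s(0), s(e))), s(0)))))  →  m(s(0), 0, cons(0, cons(s(0), s(e))))   [R4 at 3]
2. m(s(0), 0, cons(0, cons(s(0), s(e))))  →  s(0)   [R4 at ε]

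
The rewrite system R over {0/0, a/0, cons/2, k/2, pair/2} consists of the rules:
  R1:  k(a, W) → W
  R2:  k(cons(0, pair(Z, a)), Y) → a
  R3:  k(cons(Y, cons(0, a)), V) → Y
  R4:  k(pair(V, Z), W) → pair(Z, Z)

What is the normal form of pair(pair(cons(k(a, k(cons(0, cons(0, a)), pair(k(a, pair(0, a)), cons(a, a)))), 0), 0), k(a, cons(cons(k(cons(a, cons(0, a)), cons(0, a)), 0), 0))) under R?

1. pair(pair(cons(k(a, k(cons(0, cons(0, a)), pair(k(a, pair(0, a)), cons(a, a)))), 0), 0), k(a, cons(cons(k(cons(a, cons(0, a)), cons(0, a)), 0), 0)))  →  pair(pair(cons(k(cons(0, cons(0, a)), pair(k(a, pair(0, a)), cons(a, a))), 0), 0), k(a, cons(cons(k(cons(a, cons(0, a)), cons(0, a)), 0), 0)))   [R1 at 1.1.1]
2. pair(pair(cons(k(cons(0, cons(0, a)), pair(k(a, pair(0, a)), cons(a, a))), 0), 0), k(a, cons(cons(k(cons(a, cons(0, a)), cons(0, a)), 0), 0)))  →  pair(pair(cons(0, 0), 0), k(a, cons(cons(k(cons(a, cons(0, a)), cons(0, a)), 0), 0)))   [R3 at 1.1.1]
3. pair(pair(cons(0, 0), 0), k(a, cons(cons(k(cons(a, cons(0, a)), cons(0, a)), 0), 0)))  →  pair(pair(cons(0, 0), 0), cons(cons(k(cons(a, cons(0, a)), cons(0, a)), 0), 0))   [R1 at 2]
4. pair(pair(cons(0, 0), 0), cons(cons(k(cons(a, cons(0, a)), cons(0, a)), 0), 0))  →  pair(pair(cons(0, 0), 0), cons(cons(a, 0), 0))   [R3 at 2.1.1]

pair(pair(cons(0, 0), 0), cons(cons(a, 0), 0))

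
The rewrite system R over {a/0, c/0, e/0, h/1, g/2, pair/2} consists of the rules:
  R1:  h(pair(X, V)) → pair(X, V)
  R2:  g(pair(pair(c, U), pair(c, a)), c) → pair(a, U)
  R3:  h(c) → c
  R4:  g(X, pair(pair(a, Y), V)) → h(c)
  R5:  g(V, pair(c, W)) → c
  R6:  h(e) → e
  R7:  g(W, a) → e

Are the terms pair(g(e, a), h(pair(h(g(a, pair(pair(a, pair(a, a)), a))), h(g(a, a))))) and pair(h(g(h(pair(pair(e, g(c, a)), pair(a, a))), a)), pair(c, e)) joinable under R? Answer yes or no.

yes — NF(t₁) = pair(e, pair(c, e)), NF(t₂) = pair(e, pair(c, e))

Reduce t₁ = pair(g(e, a), h(pair(h(g(a, pair(pair(a, pair(a, a)), a))), h(g(a, a))))):
1. pair(g(e, a), h(pair(h(g(a, pair(pair(a, pair(a, a)), a))), h(g(a, a)))))  →  pair(e, h(pair(h(g(a, pair(pair(a, pair(a, a)), a))), h(g(a, a)))))   [R7 at 1]
2. pair(e, h(pair(h(g(a, pair(pair(a, pair(a, a)), a))), h(g(a, a)))))  →  pair(e, pair(h(g(a, pair(pair(a, pair(a, a)), a))), h(g(a, a))))   [R1 at 2]
3. pair(e, pair(h(g(a, pair(pair(a, pair(a, a)), a))), h(g(a, a))))  →  pair(e, pair(h(h(c)), h(g(a, a))))   [R4 at 2.1.1]
4. pair(e, pair(h(h(c)), h(g(a, a))))  →  pair(e, pair(h(c), h(g(a, a))))   [R3 at 2.1.1]
5. pair(e, pair(h(c), h(g(a, a))))  →  pair(e, pair(c, h(g(a, a))))   [R3 at 2.1]
6. pair(e, pair(c, h(g(a, a))))  →  pair(e, pair(c, h(e)))   [R7 at 2.2.1]
7. pair(e, pair(c, h(e)))  →  pair(e, pair(c, e))   [R6 at 2.2]

Reduce t₂ = pair(h(g(h(pair(pair(e, g(c, a)), pair(a, a))), a)), pair(c, e)):
1. pair(h(g(h(pair(pair(e, g(c, a)), pair(a, a))), a)), pair(c, e))  →  pair(h(e), pair(c, e))   [R7 at 1.1]
2. pair(h(e), pair(c, e))  →  pair(e, pair(c, e))   [R6 at 1]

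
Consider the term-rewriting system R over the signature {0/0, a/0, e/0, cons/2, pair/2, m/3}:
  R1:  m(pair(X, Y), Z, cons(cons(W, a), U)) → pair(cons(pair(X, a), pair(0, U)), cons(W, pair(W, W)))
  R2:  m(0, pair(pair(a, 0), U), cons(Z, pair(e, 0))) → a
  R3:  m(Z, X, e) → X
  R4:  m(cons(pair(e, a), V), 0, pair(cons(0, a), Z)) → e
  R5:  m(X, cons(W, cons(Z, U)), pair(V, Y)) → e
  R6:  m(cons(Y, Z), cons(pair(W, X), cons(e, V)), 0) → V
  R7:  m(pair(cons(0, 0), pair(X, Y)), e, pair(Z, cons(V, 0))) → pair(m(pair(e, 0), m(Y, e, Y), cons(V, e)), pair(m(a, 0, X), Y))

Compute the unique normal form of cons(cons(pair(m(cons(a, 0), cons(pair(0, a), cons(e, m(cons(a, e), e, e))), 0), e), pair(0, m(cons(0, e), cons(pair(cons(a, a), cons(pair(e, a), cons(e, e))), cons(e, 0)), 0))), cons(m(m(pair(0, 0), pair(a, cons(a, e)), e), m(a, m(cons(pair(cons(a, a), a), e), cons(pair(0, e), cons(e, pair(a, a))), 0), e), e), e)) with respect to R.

cons(cons(pair(e, e), pair(0, 0)), cons(pair(a, a), e))

1. cons(cons(pair(m(cons(a, 0), cons(pair(0, a), cons(e, m(cons(a, e), e, e))), 0), e), pair(0, m(cons(0, e), cons(pair(cons(a, a), cons(pair(e, a), cons(e, e))), cons(e, 0)), 0))), cons(m(m(pair(0, 0), pair(a, cons(a, e)), e), m(a, m(cons(pair(cons(a, a), a), e), cons(pair(0, e), cons(e, pair(a, a))), 0), e), e), e))  →  cons(cons(pair(m(cons(a, e), e, e), e), pair(0, m(cons(0, e), cons(pair(cons(a, a), cons(pair(e, a), cons(e, e))), cons(e, 0)), 0))), cons(m(m(pair(0, 0), pair(a, cons(a, e)), e), m(a, m(cons(pair(cons(a, a), a), e), cons(pair(0, e), cons(e, pair(a, a))), 0), e), e), e))   [R6 at 1.1.1]
2. cons(cons(pair(m(cons(a, e), e, e), e), pair(0, m(cons(0, e), cons(pair(cons(a, a), cons(pair(e, a), cons(e, e))), cons(e, 0)), 0))), cons(m(m(pair(0, 0), pair(a, cons(a, e)), e), m(a, m(cons(pair(cons(a, a), a), e), cons(pair(0, e), cons(e, pair(a, a))), 0), e), e), e))  →  cons(cons(pair(e, e), pair(0, m(cons(0, e), cons(pair(cons(a, a), cons(pair(e, a), cons(e, e))), cons(e, 0)), 0))), cons(m(m(pair(0, 0), pair(a, cons(a, e)), e), m(a, m(cons(pair(cons(a, a), a), e), cons(pair(0, e), cons(e, pair(a, a))), 0), e), e), e))   [R3 at 1.1.1]
3. cons(cons(pair(e, e), pair(0, m(cons(0, e), cons(pair(cons(a, a), cons(pair(e, a), cons(e, e))), cons(e, 0)), 0))), cons(m(m(pair(0, 0), pair(a, cons(a, e)), e), m(a, m(cons(pair(cons(a, a), a), e), cons(pair(0, e), cons(e, pair(a, a))), 0), e), e), e))  →  cons(cons(pair(e, e), pair(0, 0)), cons(m(m(pair(0, 0), pair(a, cons(a, e)), e), m(a, m(cons(pair(cons(a, a), a), e), cons(pair(0, e), cons(e, pair(a, a))), 0), e), e), e))   [R6 at 1.2.2]
4. cons(cons(pair(e, e), pair(0, 0)), cons(m(m(pair(0, 0), pair(a, cons(a, e)), e), m(a, m(cons(pair(cons(a, a), a), e), cons(pair(0, e), cons(e, pair(a, a))), 0), e), e), e))  →  cons(cons(pair(e, e), pair(0, 0)), cons(m(a, m(cons(pair(cons(a, a), a), e), cons(pair(0, e), cons(e, pair(a, a))), 0), e), e))   [R3 at 2.1]
5. cons(cons(pair(e, e), pair(0, 0)), cons(m(a, m(cons(pair(cons(a, a), a), e), cons(pair(0, e), cons(e, pair(a, a))), 0), e), e))  →  cons(cons(pair(e, e), pair(0, 0)), cons(m(cons(pair(cons(a, a), a), e), cons(pair(0, e), cons(e, pair(a, a))), 0), e))   [R3 at 2.1]
6. cons(cons(pair(e, e), pair(0, 0)), cons(m(cons(pair(cons(a, a), a), e), cons(pair(0, e), cons(e, pair(a, a))), 0), e))  →  cons(cons(pair(e, e), pair(0, 0)), cons(pair(a, a), e))   [R6 at 2.1]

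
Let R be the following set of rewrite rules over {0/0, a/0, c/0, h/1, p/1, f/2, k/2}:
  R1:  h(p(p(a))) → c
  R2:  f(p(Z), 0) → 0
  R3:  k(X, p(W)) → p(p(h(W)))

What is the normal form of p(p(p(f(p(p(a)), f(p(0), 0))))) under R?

p(p(p(0)))

1. p(p(p(f(p(p(a)), f(p(0), 0)))))  →  p(p(p(f(p(p(a)), 0))))   [R2 at 1.1.1.2]
2. p(p(p(f(p(p(a)), 0))))  →  p(p(p(0)))   [R2 at 1.1.1]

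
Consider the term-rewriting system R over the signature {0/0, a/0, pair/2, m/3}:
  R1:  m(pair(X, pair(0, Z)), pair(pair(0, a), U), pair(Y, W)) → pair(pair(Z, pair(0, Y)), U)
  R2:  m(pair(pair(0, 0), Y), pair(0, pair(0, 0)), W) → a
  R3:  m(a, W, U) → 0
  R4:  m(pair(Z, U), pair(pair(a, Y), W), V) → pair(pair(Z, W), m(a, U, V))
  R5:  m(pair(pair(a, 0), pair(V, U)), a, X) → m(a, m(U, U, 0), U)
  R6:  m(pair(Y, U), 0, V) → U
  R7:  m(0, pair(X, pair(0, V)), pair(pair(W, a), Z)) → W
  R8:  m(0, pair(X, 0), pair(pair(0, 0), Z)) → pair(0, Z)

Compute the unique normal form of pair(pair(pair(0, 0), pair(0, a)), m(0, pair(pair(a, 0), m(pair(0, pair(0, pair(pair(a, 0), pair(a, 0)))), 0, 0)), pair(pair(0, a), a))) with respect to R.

pair(pair(pair(0, 0), pair(0, a)), 0)

1. pair(pair(pair(0, 0), pair(0, a)), m(0, pair(pair(a, 0), m(pair(0, pair(0, pair(pair(a, 0), pair(a, 0)))), 0, 0)), pair(pair(0, a), a)))  →  pair(pair(pair(0, 0), pair(0, a)), m(0, pair(pair(a, 0), pair(0, pair(pair(a, 0), pair(a, 0)))), pair(pair(0, a), a)))   [R6 at 2.2.2]
2. pair(pair(pair(0, 0), pair(0, a)), m(0, pair(pair(a, 0), pair(0, pair(pair(a, 0), pair(a, 0)))), pair(pair(0, a), a)))  →  pair(pair(pair(0, 0), pair(0, a)), 0)   [R7 at 2]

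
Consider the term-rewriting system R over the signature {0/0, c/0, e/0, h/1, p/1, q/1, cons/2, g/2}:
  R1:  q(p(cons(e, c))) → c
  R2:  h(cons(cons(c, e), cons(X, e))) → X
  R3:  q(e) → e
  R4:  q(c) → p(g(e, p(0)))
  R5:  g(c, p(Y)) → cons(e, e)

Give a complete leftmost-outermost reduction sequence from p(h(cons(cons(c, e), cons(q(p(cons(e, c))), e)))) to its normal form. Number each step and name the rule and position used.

p(c)

1. p(h(cons(cons(c, e), cons(q(p(cons(e, c))), e))))  →  p(q(p(cons(e, c))))   [R2 at 1]
2. p(q(p(cons(e, c))))  →  p(c)   [R1 at 1]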